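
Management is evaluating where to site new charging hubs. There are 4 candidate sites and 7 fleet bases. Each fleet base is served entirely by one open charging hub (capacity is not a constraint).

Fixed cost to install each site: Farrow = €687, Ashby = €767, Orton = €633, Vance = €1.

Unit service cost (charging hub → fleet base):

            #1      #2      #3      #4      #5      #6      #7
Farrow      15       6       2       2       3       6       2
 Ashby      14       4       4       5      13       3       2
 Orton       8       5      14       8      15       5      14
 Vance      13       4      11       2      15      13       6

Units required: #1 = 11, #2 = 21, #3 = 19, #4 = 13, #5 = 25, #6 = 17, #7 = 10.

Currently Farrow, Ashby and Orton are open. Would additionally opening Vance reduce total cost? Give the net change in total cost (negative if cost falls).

No — net change +1 (cost rises by 1).

Current service cost with {Farrow, Ashby, Orton}: 382.
Adding Vance: each fleet base re-picks its cheapest; new service cost 382, saving 0.
Extra fixed cost: 1. Net change = 1 − 0 = 1.
(Totals: 2469 → 2470.)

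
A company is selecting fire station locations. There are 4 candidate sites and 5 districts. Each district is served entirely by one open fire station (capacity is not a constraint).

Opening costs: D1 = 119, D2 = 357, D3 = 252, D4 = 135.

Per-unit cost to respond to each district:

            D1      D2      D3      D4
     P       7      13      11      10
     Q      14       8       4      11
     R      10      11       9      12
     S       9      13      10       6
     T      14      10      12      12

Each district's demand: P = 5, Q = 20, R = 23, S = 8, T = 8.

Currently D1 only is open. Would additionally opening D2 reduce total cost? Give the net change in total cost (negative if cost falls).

No — net change +205 (cost rises by 205).

Current service cost with {D1}: 729.
Adding D2: each district re-picks its cheapest; new service cost 577, saving 152.
Extra fixed cost: 357. Net change = 357 − 152 = 205.
(Totals: 848 → 1053.)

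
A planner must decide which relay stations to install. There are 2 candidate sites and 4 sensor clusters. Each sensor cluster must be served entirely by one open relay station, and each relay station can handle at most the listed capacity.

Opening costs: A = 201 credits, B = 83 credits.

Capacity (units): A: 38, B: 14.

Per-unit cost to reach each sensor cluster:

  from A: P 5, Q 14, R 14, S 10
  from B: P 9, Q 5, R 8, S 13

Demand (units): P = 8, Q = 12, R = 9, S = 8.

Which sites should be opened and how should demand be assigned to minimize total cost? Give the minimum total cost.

Open {A, B}: P→A 5·8=40, Q→B 5·12=60, R→A 14·9=126, S→A 10·8=80.
Loads: A carries 25/38, B carries 12/14. Service 306; fixed 284; total 590.
Next best feasible plan costs 615.

Minimum total cost: 590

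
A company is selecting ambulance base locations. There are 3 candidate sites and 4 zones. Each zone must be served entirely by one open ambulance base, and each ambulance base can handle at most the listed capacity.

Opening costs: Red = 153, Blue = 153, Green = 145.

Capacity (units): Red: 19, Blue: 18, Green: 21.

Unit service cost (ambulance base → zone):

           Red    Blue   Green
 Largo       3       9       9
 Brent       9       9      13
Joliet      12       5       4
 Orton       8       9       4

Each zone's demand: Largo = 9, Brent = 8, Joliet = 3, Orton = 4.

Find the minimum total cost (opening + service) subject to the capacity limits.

Open {Red, Green}: Largo→Red 3·9=27, Brent→Red 9·8=72, Joliet→Green 4·3=12, Orton→Green 4·4=16.
Loads: Red carries 17/19, Green carries 7/21. Service 127; fixed 298; total 425.
Next best feasible plan costs 452.

Minimum total cost: 425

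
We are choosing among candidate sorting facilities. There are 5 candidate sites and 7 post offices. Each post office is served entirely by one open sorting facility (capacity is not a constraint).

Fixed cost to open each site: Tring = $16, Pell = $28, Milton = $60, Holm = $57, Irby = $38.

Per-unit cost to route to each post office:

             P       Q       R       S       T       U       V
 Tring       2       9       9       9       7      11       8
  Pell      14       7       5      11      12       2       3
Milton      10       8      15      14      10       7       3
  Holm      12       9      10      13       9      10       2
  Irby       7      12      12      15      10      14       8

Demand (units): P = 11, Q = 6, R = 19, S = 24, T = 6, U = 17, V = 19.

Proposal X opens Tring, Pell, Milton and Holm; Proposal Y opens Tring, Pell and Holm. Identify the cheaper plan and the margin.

Proposal Y is cheaper by 60.

Proposal X: {Tring, Pell, Milton, Holm}: P→Tring 2·11=22, Q→Pell 7·6=42, R→Pell 5·19=95, S→Tring 9·24=216, T→Tring 7·6=42, U→Pell 2·17=34, V→Holm 2·19=38. Service 489; fixed 161; total 650.
Proposal Y: {Tring, Pell, Holm}: P→Tring 2·11=22, Q→Pell 7·6=42, R→Pell 5·19=95, S→Tring 9·24=216, T→Tring 7·6=42, U→Pell 2·17=34, V→Holm 2·19=38. Service 489; fixed 101; total 590.
Difference: |650 − 590| = 60.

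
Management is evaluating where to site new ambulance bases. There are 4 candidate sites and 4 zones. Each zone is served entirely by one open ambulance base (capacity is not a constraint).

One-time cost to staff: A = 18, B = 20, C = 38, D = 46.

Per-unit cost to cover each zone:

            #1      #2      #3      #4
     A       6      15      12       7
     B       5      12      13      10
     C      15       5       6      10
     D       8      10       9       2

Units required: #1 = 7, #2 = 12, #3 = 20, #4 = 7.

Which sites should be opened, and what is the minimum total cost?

For any fixed open set, each zone goes to its cheapest open site; total = fixed + service.
{A, C}: #1→A 6·7=42, #2→C 5·12=60, #3→C 6·20=120, #4→A 7·7=49. Service 271; fixed 56; total 327.
{B, C, D}: service 229 + fixed 104 = 333
{C, D}: #1→D 8·7=56, #2→C 5·12=60, #3→C 6·20=120, #4→D 2·7=14. Service 250; fixed 84; total 334.
{A, B, C, D}: service 229 + fixed 122 = 351
No other subset beats 327.

Open A and C; minimum total cost 327.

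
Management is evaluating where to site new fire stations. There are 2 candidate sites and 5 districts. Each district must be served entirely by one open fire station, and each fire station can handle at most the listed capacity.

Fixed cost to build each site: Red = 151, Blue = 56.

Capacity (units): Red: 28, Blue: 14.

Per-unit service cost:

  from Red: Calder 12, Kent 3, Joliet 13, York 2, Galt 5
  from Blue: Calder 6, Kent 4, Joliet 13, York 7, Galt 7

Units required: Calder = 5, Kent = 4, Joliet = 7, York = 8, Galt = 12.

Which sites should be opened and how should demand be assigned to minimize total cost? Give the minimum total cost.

Open {Red, Blue}: Calder→Blue 6·5=30, Kent→Red 3·4=12, Joliet→Blue 13·7=91, York→Red 2·8=16, Galt→Red 5·12=60.
Loads: Red carries 24/28, Blue carries 12/14. Service 209; fixed 207; total 416.
Next best feasible plan costs 420.

Minimum total cost: 416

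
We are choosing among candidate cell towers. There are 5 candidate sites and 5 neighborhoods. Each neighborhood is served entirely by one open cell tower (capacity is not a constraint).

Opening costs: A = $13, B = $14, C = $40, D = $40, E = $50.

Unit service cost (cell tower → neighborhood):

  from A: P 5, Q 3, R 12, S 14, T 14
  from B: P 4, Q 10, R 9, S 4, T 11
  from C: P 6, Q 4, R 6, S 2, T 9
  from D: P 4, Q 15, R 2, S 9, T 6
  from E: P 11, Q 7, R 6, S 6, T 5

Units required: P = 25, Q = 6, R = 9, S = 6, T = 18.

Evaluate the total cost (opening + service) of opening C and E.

Each neighborhood is assigned to its cheapest site among the open ones.
{C, E}: P→C 6·25=150, Q→C 4·6=24, R→C 6·9=54, S→C 2·6=12, T→E 5·18=90. Service 330; fixed 90; total 420.

Total cost: 420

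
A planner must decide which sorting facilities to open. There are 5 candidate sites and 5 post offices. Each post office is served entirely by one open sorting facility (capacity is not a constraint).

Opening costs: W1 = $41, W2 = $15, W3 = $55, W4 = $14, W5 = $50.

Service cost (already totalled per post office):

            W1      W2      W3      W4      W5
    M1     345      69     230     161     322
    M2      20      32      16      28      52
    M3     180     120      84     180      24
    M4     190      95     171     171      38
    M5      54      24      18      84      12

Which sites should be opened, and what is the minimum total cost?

Open W2 and W5; minimum total cost 240.

For any fixed open set, each post office goes to its cheapest open site; total = fixed + service.
{W2, W5}: M1→W2 69, M2→W2 32, M3→W5 24, M4→W5 38, M5→W5 12. Service 175; fixed 65; total 240.
{W2, W4, W5}: service 171 + fixed 79 = 250
{W1, W2, W5}: M1→W2 69, M2→W1 20, M3→W5 24, M4→W5 38, M5→W5 12. Service 163; fixed 106; total 269.
{W1, W2, W3, W4, W5}: M1→W2 69, M2→W3 16, M3→W5 24, M4→W5 38, M5→W5 12. Service 159; fixed 175; total 334.
No other subset beats 240.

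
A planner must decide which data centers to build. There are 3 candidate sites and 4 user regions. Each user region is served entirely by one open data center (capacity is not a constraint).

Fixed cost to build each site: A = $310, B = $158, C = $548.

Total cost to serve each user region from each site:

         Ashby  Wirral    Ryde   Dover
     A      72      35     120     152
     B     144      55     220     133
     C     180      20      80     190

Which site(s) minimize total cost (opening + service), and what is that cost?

For any fixed open set, each user region goes to its cheapest open site; total = fixed + service.
{A}: Ashby→A 72, Wirral→A 35, Ryde→A 120, Dover→A 152. Service 379; fixed 310; total 689.
{B}: Ashby→B 144, Wirral→B 55, Ryde→B 220, Dover→B 133. Service 552; fixed 158; total 710.
{A, B}: Ashby→A 72, Wirral→A 35, Ryde→A 120, Dover→B 133. Service 360; fixed 468; total 828.
{A, B, C}: Ashby→A 72, Wirral→C 20, Ryde→C 80, Dover→B 133. Service 305; fixed 1016; total 1321.
No other subset beats 689.

Open A only; minimum total cost 689.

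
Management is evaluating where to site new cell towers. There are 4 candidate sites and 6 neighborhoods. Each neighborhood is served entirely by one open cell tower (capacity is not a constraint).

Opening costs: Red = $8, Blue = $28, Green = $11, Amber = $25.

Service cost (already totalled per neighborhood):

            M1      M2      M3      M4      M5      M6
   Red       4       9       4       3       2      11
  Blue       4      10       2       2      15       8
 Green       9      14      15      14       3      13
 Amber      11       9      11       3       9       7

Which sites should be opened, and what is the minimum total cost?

Open Red only; minimum total cost 41.

For any fixed open set, each neighborhood goes to its cheapest open site; total = fixed + service.
{Red}: M1→Red 4, M2→Red 9, M3→Red 4, M4→Red 3, M5→Red 2, M6→Red 11. Service 33; fixed 8; total 41.
{Red, Green}: service 33 + fixed 19 = 52
{Red, Amber}: M1→Red 4, M2→Red 9, M3→Red 4, M4→Red 3, M5→Red 2, M6→Amber 7. Service 29; fixed 33; total 62.
{Red, Blue, Green, Amber}: M1→Red 4, M2→Red 9, M3→Blue 2, M4→Blue 2, M5→Red 2, M6→Amber 7. Service 26; fixed 72; total 98.
No other subset beats 41.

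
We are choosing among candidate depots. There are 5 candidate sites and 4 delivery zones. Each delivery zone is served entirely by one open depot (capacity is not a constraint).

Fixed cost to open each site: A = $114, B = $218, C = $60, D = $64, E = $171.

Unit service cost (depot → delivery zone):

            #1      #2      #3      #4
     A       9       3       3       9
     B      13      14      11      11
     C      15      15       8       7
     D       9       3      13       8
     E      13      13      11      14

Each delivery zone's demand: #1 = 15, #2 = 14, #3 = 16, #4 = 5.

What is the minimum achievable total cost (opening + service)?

Minimum total cost: 384

For any fixed open set, each delivery zone goes to its cheapest open site; total = fixed + service.
{A}: #1→A 9·15=135, #2→A 3·14=42, #3→A 3·16=48, #4→A 9·5=45. Service 270; fixed 114; total 384.
{A, C}: service 260 + fixed 174 = 434
{A, D}: #1→A 9·15=135, #2→A 3·14=42, #3→A 3·16=48, #4→D 8·5=40. Service 265; fixed 178; total 443.
{A, B, C, D, E}: #1→A 9·15=135, #2→A 3·14=42, #3→A 3·16=48, #4→C 7·5=35. Service 260; fixed 627; total 887.
No other subset beats 384.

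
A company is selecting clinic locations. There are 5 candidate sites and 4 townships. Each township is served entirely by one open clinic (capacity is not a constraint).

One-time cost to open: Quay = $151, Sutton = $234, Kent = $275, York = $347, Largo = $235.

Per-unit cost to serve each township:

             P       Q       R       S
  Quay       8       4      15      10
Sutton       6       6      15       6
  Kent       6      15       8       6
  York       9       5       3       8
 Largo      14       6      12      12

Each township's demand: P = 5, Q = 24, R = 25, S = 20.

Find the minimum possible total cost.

For any fixed open set, each township goes to its cheapest open site; total = fixed + service.
{York}: P→York 9·5=45, Q→York 5·24=120, R→York 3·25=75, S→York 8·20=160. Service 400; fixed 347; total 747.
{Quay}: service 711 + fixed 151 = 862
{Quay, York}: P→Quay 8·5=40, Q→Quay 4·24=96, R→York 3·25=75, S→York 8·20=160. Service 371; fixed 498; total 869.
{Quay, Sutton, Kent, York, Largo}: P→Sutton 6·5=30, Q→Quay 4·24=96, R→York 3·25=75, S→Sutton 6·20=120. Service 321; fixed 1242; total 1563.
No other subset beats 747.

Minimum total cost: 747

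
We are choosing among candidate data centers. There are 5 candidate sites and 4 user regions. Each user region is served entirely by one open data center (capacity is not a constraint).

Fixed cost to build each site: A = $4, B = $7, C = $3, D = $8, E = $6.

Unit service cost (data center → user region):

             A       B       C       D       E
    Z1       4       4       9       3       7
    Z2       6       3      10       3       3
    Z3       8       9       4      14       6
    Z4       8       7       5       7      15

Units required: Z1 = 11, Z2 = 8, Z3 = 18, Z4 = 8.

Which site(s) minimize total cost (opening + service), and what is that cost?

Open C and D; minimum total cost 180.

For any fixed open set, each user region goes to its cheapest open site; total = fixed + service.
{C, D}: Z1→D 3·11=33, Z2→D 3·8=24, Z3→C 4·18=72, Z4→C 5·8=40. Service 169; fixed 11; total 180.
{A, C, D}: service 169 + fixed 15 = 184
{C, D, E}: service 169 + fixed 17 = 186
{A, B, C, D, E}: Z1→D 3·11=33, Z2→B 3·8=24, Z3→C 4·18=72, Z4→C 5·8=40. Service 169; fixed 28; total 197.
No other subset beats 180.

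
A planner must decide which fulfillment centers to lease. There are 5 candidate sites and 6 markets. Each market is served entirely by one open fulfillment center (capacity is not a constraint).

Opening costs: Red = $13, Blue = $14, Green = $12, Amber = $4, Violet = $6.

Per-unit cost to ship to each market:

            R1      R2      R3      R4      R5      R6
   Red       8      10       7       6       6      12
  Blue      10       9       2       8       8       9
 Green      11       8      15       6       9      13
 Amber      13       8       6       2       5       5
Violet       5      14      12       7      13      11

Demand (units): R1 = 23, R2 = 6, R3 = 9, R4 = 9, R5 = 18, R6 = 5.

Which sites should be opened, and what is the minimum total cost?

For any fixed open set, each market goes to its cheapest open site; total = fixed + service.
{Blue, Amber, Violet}: R1→Violet 5·23=115, R2→Amber 8·6=48, R3→Blue 2·9=18, R4→Amber 2·9=18, R5→Amber 5·18=90, R6→Amber 5·5=25. Service 314; fixed 24; total 338.
{Blue, Green, Amber, Violet}: R1→Violet 5·23=115, R2→Green 8·6=48, R3→Blue 2·9=18, R4→Amber 2·9=18, R5→Amber 5·18=90, R6→Amber 5·5=25. Service 314; fixed 36; total 350.
{Red, Blue, Amber, Violet}: R1→Violet 5·23=115, R2→Amber 8·6=48, R3→Blue 2·9=18, R4→Amber 2·9=18, R5→Amber 5·18=90, R6→Amber 5·5=25. Service 314; fixed 37; total 351.
{Red, Blue, Green, Amber, Violet}: service 314 + fixed 49 = 363
No other subset beats 338.

Open Blue, Amber and Violet; minimum total cost 338.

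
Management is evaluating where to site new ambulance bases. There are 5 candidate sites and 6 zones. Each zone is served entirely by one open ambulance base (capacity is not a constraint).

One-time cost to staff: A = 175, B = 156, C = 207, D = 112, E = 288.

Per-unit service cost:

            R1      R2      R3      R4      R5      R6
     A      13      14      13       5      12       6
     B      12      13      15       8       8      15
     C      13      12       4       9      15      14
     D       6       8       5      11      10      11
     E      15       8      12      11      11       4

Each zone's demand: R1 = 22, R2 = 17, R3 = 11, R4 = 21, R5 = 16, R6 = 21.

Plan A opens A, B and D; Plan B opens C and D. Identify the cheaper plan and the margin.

Plan A: {A, B, D}: R1→D 6·22=132, R2→D 8·17=136, R3→D 5·11=55, R4→A 5·21=105, R5→B 8·16=128, R6→A 6·21=126. Service 682; fixed 443; total 1125.
Plan B: {C, D}: R1→D 6·22=132, R2→D 8·17=136, R3→C 4·11=44, R4→C 9·21=189, R5→D 10·16=160, R6→D 11·21=231. Service 892; fixed 319; total 1211.
Difference: |1125 − 1211| = 86.

Plan A is cheaper by 86.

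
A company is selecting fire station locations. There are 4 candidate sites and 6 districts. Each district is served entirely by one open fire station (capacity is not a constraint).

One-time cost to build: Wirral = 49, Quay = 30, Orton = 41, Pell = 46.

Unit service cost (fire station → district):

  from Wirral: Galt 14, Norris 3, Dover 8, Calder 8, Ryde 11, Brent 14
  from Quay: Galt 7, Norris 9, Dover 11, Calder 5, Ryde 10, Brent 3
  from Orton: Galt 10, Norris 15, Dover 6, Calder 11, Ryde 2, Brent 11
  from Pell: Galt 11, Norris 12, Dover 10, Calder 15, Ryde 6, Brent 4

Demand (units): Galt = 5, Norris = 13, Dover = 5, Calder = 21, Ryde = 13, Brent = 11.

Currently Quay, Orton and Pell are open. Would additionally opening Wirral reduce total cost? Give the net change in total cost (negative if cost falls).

Current service cost with {Quay, Orton, Pell}: 346.
Adding Wirral: each district re-picks its cheapest; new service cost 268, saving 78.
Extra fixed cost: 49. Net change = 49 − 78 = -29.
(Totals: 463 → 434.)

Yes — net change −29 (cost falls by 29).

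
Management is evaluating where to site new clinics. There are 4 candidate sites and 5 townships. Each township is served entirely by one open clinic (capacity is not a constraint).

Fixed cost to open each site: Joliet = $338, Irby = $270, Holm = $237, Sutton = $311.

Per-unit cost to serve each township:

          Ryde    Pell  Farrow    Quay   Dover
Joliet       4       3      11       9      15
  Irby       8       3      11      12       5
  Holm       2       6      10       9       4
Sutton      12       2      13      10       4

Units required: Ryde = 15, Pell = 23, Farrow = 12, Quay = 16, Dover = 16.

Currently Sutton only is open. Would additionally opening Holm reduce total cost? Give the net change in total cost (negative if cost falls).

No — net change +35 (cost rises by 35).

Current service cost with {Sutton}: 606.
Adding Holm: each township re-picks its cheapest; new service cost 404, saving 202.
Extra fixed cost: 237. Net change = 237 − 202 = 35.
(Totals: 917 → 952.)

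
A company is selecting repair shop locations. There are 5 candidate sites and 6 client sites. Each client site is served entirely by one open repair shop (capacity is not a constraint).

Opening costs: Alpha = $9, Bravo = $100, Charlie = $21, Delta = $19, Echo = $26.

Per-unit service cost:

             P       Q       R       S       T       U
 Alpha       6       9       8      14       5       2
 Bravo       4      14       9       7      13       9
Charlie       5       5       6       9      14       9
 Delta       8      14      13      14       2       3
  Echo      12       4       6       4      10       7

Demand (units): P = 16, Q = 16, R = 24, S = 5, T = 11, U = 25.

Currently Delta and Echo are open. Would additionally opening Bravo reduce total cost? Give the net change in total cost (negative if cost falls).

Current service cost with {Delta, Echo}: 453.
Adding Bravo: each client site re-picks its cheapest; new service cost 389, saving 64.
Extra fixed cost: 100. Net change = 100 − 64 = 36.
(Totals: 498 → 534.)

No — net change +36 (cost rises by 36).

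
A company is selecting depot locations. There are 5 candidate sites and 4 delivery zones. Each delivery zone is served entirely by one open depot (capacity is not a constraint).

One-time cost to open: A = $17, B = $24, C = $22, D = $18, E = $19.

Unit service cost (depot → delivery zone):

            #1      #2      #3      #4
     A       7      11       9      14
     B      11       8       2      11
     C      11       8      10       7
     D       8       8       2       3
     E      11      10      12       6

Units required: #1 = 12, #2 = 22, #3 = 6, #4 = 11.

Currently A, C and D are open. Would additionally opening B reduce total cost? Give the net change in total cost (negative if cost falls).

No — net change +24 (cost rises by 24).

Current service cost with {A, C, D}: 305.
Adding B: each delivery zone re-picks its cheapest; new service cost 305, saving 0.
Extra fixed cost: 24. Net change = 24 − 0 = 24.
(Totals: 362 → 386.)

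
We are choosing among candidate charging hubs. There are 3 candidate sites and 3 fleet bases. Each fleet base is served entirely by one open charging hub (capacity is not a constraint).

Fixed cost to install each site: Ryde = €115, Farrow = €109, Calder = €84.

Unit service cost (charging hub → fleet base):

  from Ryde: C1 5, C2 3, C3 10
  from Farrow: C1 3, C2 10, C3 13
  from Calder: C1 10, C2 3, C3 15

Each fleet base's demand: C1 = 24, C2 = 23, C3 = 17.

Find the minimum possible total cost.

Minimum total cost: 474

For any fixed open set, each fleet base goes to its cheapest open site; total = fixed + service.
{Ryde}: C1→Ryde 5·24=120, C2→Ryde 3·23=69, C3→Ryde 10·17=170. Service 359; fixed 115; total 474.
{Ryde, Farrow}: service 311 + fixed 224 = 535
{Farrow, Calder}: service 362 + fixed 193 = 555
{Ryde, Farrow, Calder}: service 311 + fixed 308 = 619
No other subset beats 474.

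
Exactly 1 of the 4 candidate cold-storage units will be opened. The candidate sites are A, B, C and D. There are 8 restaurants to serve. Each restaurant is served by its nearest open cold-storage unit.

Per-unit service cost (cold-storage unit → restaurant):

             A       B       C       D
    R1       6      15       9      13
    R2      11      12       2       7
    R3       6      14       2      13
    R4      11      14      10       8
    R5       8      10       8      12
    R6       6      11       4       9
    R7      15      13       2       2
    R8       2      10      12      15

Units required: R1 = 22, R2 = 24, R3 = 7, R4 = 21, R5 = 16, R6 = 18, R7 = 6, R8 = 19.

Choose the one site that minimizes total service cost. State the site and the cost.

With exactly 1 open, each restaurant uses its cheapest among the chosen.
{C}: R1→C 9·22=198, R2→C 2·24=48, R3→C 2·7=14, R4→C 10·21=210, R5→C 8·16=128, R6→C 4·18=72, R7→C 2·6=12, R8→C 12·19=228. Service cost 910.
{A}: service cost 1033
{D}: service cost 1364
Among all 4 size-1 choices, {C} is lowest.

Choose C only; total service cost 910.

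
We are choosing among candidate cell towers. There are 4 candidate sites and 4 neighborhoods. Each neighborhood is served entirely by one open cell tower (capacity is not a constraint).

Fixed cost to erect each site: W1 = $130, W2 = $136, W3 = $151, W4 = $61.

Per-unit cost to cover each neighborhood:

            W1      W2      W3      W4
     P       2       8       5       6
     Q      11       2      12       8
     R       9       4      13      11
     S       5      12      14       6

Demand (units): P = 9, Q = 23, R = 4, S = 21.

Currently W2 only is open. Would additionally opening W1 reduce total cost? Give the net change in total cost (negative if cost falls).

Current service cost with {W2}: 386.
Adding W1: each neighborhood re-picks its cheapest; new service cost 185, saving 201.
Extra fixed cost: 130. Net change = 130 − 201 = -71.
(Totals: 522 → 451.)

Yes — net change −71 (cost falls by 71).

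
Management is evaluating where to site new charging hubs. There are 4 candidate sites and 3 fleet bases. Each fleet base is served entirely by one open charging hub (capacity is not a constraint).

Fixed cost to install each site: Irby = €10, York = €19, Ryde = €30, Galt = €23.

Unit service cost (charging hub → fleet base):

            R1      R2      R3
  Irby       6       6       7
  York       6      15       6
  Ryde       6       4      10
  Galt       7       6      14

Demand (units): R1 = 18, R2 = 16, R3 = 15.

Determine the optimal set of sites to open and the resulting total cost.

Open York and Ryde; minimum total cost 311.

For any fixed open set, each fleet base goes to its cheapest open site; total = fixed + service.
{York, Ryde}: R1→York 6·18=108, R2→Ryde 4·16=64, R3→York 6·15=90. Service 262; fixed 49; total 311.
{Irby, Ryde}: service 277 + fixed 40 = 317
{Irby}: R1→Irby 6·18=108, R2→Irby 6·16=96, R3→Irby 7·15=105. Service 309; fixed 10; total 319.
{Irby, York, Ryde, Galt}: service 262 + fixed 82 = 344
No other subset beats 311.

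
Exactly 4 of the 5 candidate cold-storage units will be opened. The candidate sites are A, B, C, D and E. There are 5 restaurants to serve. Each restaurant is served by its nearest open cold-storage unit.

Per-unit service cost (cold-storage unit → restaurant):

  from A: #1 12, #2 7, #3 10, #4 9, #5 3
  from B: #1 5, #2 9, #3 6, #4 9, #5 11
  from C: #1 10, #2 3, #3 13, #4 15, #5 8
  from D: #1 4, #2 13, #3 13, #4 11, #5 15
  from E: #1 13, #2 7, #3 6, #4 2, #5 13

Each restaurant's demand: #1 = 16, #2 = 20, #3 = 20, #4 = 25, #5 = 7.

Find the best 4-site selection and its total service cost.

Choose A, C, D and E; total service cost 315.

With exactly 4 open, each restaurant uses its cheapest among the chosen.
{A, C, D, E}: #1→D 4·16=64, #2→C 3·20=60, #3→E 6·20=120, #4→E 2·25=50, #5→A 3·7=21. Service cost 315.
{A, B, C, E}: service cost 331
{B, C, D, E}: service cost 350
Among all 5 size-4 choices, {A, C, D, E} is lowest.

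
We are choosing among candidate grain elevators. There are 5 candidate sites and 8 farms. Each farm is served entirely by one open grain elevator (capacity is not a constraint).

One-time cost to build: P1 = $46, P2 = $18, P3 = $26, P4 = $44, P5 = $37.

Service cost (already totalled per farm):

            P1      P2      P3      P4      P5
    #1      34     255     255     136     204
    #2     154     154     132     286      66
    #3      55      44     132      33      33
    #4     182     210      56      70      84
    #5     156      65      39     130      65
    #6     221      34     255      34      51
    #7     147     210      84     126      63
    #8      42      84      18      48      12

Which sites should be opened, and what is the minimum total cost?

Open P1, P3 and P5; minimum total cost 463.

For any fixed open set, each farm goes to its cheapest open site; total = fixed + service.
{P1, P3, P5}: #1→P1 34, #2→P5 66, #3→P5 33, #4→P3 56, #5→P3 39, #6→P5 51, #7→P5 63, #8→P5 12. Service 354; fixed 109; total 463.
{P1, P2, P3, P5}: service 337 + fixed 127 = 464
{P1, P3, P4, P5}: service 337 + fixed 153 = 490
{P1, P2, P3, P4, P5}: service 337 + fixed 171 = 508
No other subset beats 463.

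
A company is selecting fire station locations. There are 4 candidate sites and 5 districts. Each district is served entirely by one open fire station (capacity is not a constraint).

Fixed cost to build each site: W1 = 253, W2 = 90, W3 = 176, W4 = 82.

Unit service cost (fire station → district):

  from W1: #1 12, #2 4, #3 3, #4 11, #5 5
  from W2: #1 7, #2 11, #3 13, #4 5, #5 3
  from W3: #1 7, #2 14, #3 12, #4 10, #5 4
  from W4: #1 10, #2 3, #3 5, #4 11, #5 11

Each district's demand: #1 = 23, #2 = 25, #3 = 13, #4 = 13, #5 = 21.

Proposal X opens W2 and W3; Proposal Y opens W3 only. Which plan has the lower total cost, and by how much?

Proposal X: {W2, W3}: #1→W2 7·23=161, #2→W2 11·25=275, #3→W3 12·13=156, #4→W2 5·13=65, #5→W2 3·21=63. Service 720; fixed 266; total 986.
Proposal Y: {W3}: #1→W3 7·23=161, #2→W3 14·25=350, #3→W3 12·13=156, #4→W3 10·13=130, #5→W3 4·21=84. Service 881; fixed 176; total 1057.
Difference: |986 − 1057| = 71.

Proposal X is cheaper by 71.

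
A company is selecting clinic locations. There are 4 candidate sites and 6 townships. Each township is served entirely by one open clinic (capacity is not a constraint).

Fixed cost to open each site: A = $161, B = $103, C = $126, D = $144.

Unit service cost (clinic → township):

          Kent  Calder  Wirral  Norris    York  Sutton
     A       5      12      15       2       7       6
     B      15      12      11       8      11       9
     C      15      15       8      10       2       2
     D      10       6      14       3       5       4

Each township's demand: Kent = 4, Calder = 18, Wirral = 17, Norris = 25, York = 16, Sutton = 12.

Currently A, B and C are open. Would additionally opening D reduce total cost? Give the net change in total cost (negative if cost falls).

No — net change +36 (cost rises by 36).

Current service cost with {A, B, C}: 478.
Adding D: each township re-picks its cheapest; new service cost 370, saving 108.
Extra fixed cost: 144. Net change = 144 − 108 = 36.
(Totals: 868 → 904.)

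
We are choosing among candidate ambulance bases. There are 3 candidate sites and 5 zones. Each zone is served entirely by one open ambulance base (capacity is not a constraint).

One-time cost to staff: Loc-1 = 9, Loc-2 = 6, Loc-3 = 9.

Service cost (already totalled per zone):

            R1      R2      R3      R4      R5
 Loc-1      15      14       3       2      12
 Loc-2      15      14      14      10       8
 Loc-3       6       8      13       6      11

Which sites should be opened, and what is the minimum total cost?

For any fixed open set, each zone goes to its cheapest open site; total = fixed + service.
{Loc-1, Loc-3}: R1→Loc-3 6, R2→Loc-3 8, R3→Loc-1 3, R4→Loc-1 2, R5→Loc-3 11. Service 30; fixed 18; total 48.
{Loc-1, Loc-2, Loc-3}: R1→Loc-3 6, R2→Loc-3 8, R3→Loc-1 3, R4→Loc-1 2, R5→Loc-2 8. Service 27; fixed 24; total 51.
{Loc-3}: service 44 + fixed 9 = 53
{Loc-2}: service 61 + fixed 6 = 67
No other subset beats 48.

Open Loc-1 and Loc-3; minimum total cost 48.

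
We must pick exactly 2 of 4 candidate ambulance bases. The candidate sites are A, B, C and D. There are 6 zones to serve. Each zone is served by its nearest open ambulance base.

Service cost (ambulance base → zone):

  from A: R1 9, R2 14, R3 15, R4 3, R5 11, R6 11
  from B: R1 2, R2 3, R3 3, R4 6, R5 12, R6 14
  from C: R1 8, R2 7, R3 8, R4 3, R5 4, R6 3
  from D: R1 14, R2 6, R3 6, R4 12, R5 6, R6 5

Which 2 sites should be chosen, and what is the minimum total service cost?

With exactly 2 open, each zone uses its cheapest among the chosen.
{B, C}: R1→B 2, R2→B 3, R3→B 3, R4→C 3, R5→C 4, R6→C 3. Service cost 18.
{B, D}: service cost 25
{C, D}: service cost 30
Among all 6 size-2 choices, {B, C} is lowest.

Choose B and C; total service cost 18.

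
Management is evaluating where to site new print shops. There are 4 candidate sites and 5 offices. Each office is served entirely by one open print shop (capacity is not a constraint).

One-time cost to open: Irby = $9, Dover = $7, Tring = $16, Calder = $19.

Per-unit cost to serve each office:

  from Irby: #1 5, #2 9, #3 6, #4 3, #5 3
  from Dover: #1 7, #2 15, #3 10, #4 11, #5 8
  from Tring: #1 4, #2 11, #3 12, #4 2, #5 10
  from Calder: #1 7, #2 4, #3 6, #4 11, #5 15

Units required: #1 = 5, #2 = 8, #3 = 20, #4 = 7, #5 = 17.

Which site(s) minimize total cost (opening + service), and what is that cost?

Open Irby and Calder; minimum total cost 277.

For any fixed open set, each office goes to its cheapest open site; total = fixed + service.
{Irby, Calder}: #1→Irby 5·5=25, #2→Calder 4·8=32, #3→Irby 6·20=120, #4→Irby 3·7=21, #5→Irby 3·17=51. Service 249; fixed 28; total 277.
{Irby, Tring, Calder}: service 237 + fixed 44 = 281
{Irby, Dover, Calder}: service 249 + fixed 35 = 284
{Irby, Dover, Tring, Calder}: #1→Tring 4·5=20, #2→Calder 4·8=32, #3→Irby 6·20=120, #4→Tring 2·7=14, #5→Irby 3·17=51. Service 237; fixed 51; total 288.
No other subset beats 277.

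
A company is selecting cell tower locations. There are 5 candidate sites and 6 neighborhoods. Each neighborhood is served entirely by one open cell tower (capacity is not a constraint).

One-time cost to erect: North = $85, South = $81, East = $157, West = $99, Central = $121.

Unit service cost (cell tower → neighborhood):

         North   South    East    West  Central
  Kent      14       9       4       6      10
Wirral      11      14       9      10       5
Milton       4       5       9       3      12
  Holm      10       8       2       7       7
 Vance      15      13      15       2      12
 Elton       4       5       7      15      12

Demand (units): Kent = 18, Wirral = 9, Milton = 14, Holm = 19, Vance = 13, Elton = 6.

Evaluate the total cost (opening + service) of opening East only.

Total cost: 711

Each neighborhood is assigned to its cheapest site among the open ones.
{East}: Kent→East 4·18=72, Wirral→East 9·9=81, Milton→East 9·14=126, Holm→East 2·19=38, Vance→East 15·13=195, Elton→East 7·6=42. Service 554; fixed 157; total 711.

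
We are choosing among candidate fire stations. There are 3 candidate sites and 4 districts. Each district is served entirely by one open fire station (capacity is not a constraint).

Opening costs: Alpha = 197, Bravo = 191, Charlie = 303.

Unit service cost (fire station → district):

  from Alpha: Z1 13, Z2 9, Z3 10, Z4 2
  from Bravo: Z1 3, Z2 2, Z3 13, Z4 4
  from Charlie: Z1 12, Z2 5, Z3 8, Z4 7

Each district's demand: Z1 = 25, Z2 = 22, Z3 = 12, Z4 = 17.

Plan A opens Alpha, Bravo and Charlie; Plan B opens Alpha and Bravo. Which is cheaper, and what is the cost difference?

Plan A: {Alpha, Bravo, Charlie}: Z1→Bravo 3·25=75, Z2→Bravo 2·22=44, Z3→Charlie 8·12=96, Z4→Alpha 2·17=34. Service 249; fixed 691; total 940.
Plan B: {Alpha, Bravo}: Z1→Bravo 3·25=75, Z2→Bravo 2·22=44, Z3→Alpha 10·12=120, Z4→Alpha 2·17=34. Service 273; fixed 388; total 661.
Difference: |940 − 661| = 279.

Plan B is cheaper by 279.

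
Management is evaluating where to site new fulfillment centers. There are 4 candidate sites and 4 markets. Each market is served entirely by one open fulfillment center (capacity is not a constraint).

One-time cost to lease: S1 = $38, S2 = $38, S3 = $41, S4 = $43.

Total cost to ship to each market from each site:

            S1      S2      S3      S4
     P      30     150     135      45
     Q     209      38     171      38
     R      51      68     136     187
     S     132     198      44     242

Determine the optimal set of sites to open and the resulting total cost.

Open S1, S2 and S3; minimum total cost 280.

For any fixed open set, each market goes to its cheapest open site; total = fixed + service.
{S1, S2, S3}: P→S1 30, Q→S2 38, R→S1 51, S→S3 44. Service 163; fixed 117; total 280.
{S1, S3, S4}: P→S1 30, Q→S4 38, R→S1 51, S→S3 44. Service 163; fixed 122; total 285.
{S2, S3, S4}: service 195 + fixed 122 = 317
{S1, S2, S3, S4}: service 163 + fixed 160 = 323
No other subset beats 280.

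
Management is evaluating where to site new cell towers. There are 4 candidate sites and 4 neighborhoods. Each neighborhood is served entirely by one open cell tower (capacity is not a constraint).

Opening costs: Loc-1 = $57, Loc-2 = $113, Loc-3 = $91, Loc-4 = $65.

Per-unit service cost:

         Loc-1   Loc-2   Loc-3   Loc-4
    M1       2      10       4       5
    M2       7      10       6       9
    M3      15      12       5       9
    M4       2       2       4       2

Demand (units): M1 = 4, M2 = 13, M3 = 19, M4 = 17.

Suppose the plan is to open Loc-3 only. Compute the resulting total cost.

Each neighborhood is assigned to its cheapest site among the open ones.
{Loc-3}: M1→Loc-3 4·4=16, M2→Loc-3 6·13=78, M3→Loc-3 5·19=95, M4→Loc-3 4·17=68. Service 257; fixed 91; total 348.

Total cost: 348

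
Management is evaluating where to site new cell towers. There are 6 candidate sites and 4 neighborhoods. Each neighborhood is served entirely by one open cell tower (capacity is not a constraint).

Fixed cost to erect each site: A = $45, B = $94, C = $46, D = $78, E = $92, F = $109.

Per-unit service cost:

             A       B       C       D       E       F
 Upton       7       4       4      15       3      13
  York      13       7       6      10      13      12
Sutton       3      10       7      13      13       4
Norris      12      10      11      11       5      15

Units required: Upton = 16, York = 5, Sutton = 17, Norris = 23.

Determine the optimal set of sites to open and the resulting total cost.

Open A and E; minimum total cost 416.

For any fixed open set, each neighborhood goes to its cheapest open site; total = fixed + service.
{A, E}: Upton→E 3·16=48, York→A 13·5=65, Sutton→A 3·17=51, Norris→E 5·23=115. Service 279; fixed 137; total 416.
{A, C, E}: Upton→E 3·16=48, York→C 6·5=30, Sutton→A 3·17=51, Norris→E 5·23=115. Service 244; fixed 183; total 427.
{C, E}: service 312 + fixed 138 = 450
{A, B, C, D, E, F}: service 244 + fixed 464 = 708
No other subset beats 416.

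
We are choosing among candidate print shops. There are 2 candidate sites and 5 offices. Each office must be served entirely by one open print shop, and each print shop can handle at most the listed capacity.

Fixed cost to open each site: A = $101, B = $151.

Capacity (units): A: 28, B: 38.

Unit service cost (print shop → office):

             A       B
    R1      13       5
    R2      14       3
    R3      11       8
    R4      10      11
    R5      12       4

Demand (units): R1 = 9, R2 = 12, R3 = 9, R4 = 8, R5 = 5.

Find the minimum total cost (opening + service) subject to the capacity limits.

Minimum total cost: 505

Open {A, B}: R1→B 5·9=45, R2→B 3·12=36, R3→B 8·9=72, R4→A 10·8=80, R5→B 4·5=20.
Loads: A carries 8/28, B carries 35/38. Service 253; fixed 252; total 505.
Next best feasible plan costs 532.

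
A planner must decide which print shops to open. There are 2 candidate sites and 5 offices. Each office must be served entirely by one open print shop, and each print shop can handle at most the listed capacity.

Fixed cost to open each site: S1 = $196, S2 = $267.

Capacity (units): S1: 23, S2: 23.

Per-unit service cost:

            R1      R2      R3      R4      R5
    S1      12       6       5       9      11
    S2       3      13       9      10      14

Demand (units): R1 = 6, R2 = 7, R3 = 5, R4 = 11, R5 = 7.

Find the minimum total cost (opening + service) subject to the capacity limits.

Minimum total cost: 735

Open {S1, S2}: R1→S2 3·6=18, R2→S1 6·7=42, R3→S1 5·5=25, R4→S2 10·11=110, R5→S1 11·7=77.
Loads: S1 carries 19/23, S2 carries 17/23. Service 272; fixed 463; total 735.
Next best feasible plan costs 745.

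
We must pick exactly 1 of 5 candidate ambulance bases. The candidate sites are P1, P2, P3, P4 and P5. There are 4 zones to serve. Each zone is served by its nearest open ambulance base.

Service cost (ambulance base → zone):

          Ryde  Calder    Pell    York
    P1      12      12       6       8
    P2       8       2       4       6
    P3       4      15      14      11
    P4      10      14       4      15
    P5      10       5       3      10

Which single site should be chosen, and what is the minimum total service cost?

With exactly 1 open, each zone uses its cheapest among the chosen.
{P2}: Ryde→P2 8, Calder→P2 2, Pell→P2 4, York→P2 6. Service cost 20.
{P5}: service cost 28
{P1}: service cost 38
Among all 5 size-1 choices, {P2} is lowest.

Choose P2 only; total service cost 20.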